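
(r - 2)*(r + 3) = r^2 + r - 6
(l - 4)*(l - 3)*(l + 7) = l^3 - 37*l + 84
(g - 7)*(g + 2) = g^2 - 5*g - 14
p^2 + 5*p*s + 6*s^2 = (p + 2*s)*(p + 3*s)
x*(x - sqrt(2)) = x^2 - sqrt(2)*x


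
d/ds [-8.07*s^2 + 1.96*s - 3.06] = 1.96 - 16.14*s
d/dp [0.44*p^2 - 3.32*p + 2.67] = 0.88*p - 3.32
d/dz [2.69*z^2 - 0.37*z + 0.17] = 5.38*z - 0.37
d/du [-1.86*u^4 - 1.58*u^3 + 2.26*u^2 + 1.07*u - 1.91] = -7.44*u^3 - 4.74*u^2 + 4.52*u + 1.07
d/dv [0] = 0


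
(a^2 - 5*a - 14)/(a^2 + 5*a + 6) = (a - 7)/(a + 3)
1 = 1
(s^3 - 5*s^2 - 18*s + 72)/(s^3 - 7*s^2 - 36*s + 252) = (s^2 + s - 12)/(s^2 - s - 42)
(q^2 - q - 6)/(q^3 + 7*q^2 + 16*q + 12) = (q - 3)/(q^2 + 5*q + 6)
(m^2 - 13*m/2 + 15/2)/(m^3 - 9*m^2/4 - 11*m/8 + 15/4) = 4*(m - 5)/(4*m^2 - 3*m - 10)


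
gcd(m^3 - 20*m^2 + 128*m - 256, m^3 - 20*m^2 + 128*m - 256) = m^3 - 20*m^2 + 128*m - 256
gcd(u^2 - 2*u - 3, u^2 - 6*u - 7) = u + 1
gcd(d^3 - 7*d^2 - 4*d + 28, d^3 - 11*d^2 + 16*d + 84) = d^2 - 5*d - 14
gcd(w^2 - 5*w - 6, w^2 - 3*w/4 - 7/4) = w + 1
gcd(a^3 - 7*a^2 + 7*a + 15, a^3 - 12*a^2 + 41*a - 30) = a - 5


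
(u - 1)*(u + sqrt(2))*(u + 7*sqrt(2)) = u^3 - u^2 + 8*sqrt(2)*u^2 - 8*sqrt(2)*u + 14*u - 14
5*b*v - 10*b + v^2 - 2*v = (5*b + v)*(v - 2)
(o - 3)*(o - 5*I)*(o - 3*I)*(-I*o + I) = -I*o^4 - 8*o^3 + 4*I*o^3 + 32*o^2 + 12*I*o^2 - 24*o - 60*I*o + 45*I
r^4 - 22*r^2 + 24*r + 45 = (r - 3)^2*(r + 1)*(r + 5)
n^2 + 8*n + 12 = (n + 2)*(n + 6)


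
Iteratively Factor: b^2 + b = (b + 1)*(b)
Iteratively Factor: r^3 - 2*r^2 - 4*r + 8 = (r - 2)*(r^2 - 4) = (r - 2)^2*(r + 2)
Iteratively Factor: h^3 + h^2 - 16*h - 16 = (h + 4)*(h^2 - 3*h - 4) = (h + 1)*(h + 4)*(h - 4)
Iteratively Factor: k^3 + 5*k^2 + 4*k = (k + 4)*(k^2 + k) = (k + 1)*(k + 4)*(k)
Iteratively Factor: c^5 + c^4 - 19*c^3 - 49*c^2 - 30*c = (c - 5)*(c^4 + 6*c^3 + 11*c^2 + 6*c) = (c - 5)*(c + 1)*(c^3 + 5*c^2 + 6*c) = (c - 5)*(c + 1)*(c + 2)*(c^2 + 3*c) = (c - 5)*(c + 1)*(c + 2)*(c + 3)*(c)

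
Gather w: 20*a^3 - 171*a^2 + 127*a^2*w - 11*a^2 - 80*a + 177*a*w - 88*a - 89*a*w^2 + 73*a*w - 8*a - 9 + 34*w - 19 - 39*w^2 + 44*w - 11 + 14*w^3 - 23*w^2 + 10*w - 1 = 20*a^3 - 182*a^2 - 176*a + 14*w^3 + w^2*(-89*a - 62) + w*(127*a^2 + 250*a + 88) - 40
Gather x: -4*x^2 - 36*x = -4*x^2 - 36*x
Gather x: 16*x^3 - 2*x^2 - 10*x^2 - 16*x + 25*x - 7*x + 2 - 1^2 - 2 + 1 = 16*x^3 - 12*x^2 + 2*x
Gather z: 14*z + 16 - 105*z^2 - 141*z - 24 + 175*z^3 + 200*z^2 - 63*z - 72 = 175*z^3 + 95*z^2 - 190*z - 80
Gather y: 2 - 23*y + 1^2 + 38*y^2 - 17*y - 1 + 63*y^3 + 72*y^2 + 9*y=63*y^3 + 110*y^2 - 31*y + 2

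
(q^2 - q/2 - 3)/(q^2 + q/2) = (2*q^2 - q - 6)/(q*(2*q + 1))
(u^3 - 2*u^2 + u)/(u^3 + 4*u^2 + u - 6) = u*(u - 1)/(u^2 + 5*u + 6)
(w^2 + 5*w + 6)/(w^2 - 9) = (w + 2)/(w - 3)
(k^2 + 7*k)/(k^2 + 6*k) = (k + 7)/(k + 6)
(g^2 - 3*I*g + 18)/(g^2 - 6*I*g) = (g + 3*I)/g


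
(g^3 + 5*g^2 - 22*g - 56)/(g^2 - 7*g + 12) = (g^2 + 9*g + 14)/(g - 3)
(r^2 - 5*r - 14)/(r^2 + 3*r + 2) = (r - 7)/(r + 1)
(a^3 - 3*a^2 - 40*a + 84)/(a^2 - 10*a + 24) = (a^3 - 3*a^2 - 40*a + 84)/(a^2 - 10*a + 24)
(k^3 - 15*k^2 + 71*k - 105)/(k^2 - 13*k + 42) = (k^2 - 8*k + 15)/(k - 6)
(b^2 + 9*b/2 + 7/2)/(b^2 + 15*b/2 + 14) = (b + 1)/(b + 4)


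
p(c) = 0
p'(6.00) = 0.00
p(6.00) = 0.00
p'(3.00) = 0.00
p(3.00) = 0.00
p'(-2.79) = 0.00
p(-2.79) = 0.00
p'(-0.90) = 0.00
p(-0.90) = 0.00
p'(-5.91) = 0.00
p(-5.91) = 0.00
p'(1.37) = 0.00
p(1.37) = 0.00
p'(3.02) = 0.00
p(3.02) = 0.00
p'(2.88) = 0.00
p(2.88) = 0.00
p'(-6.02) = 0.00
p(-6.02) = 0.00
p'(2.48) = 0.00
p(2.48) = 0.00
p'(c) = 0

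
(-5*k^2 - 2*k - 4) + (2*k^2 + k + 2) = -3*k^2 - k - 2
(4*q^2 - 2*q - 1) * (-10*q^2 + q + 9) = -40*q^4 + 24*q^3 + 44*q^2 - 19*q - 9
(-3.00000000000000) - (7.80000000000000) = -10.8000000000000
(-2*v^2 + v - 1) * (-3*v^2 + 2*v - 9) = 6*v^4 - 7*v^3 + 23*v^2 - 11*v + 9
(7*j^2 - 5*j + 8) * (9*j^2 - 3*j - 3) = 63*j^4 - 66*j^3 + 66*j^2 - 9*j - 24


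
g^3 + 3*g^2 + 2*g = g*(g + 1)*(g + 2)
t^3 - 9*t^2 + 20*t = t*(t - 5)*(t - 4)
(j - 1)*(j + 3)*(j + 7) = j^3 + 9*j^2 + 11*j - 21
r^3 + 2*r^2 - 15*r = r*(r - 3)*(r + 5)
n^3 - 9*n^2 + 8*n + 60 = (n - 6)*(n - 5)*(n + 2)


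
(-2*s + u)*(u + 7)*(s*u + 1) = -2*s^2*u^2 - 14*s^2*u + s*u^3 + 7*s*u^2 - 2*s*u - 14*s + u^2 + 7*u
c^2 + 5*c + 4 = (c + 1)*(c + 4)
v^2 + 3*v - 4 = (v - 1)*(v + 4)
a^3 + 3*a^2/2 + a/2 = a*(a + 1/2)*(a + 1)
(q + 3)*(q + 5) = q^2 + 8*q + 15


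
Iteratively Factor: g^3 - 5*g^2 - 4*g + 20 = (g - 5)*(g^2 - 4) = (g - 5)*(g + 2)*(g - 2)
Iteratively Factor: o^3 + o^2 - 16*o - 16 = (o + 1)*(o^2 - 16) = (o + 1)*(o + 4)*(o - 4)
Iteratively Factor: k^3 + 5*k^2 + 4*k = (k)*(k^2 + 5*k + 4) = k*(k + 4)*(k + 1)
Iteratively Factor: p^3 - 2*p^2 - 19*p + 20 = (p + 4)*(p^2 - 6*p + 5) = (p - 1)*(p + 4)*(p - 5)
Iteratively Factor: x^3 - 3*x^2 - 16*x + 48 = (x + 4)*(x^2 - 7*x + 12) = (x - 4)*(x + 4)*(x - 3)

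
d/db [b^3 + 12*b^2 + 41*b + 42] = 3*b^2 + 24*b + 41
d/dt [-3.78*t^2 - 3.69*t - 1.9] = -7.56*t - 3.69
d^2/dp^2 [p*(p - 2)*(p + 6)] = 6*p + 8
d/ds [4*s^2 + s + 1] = 8*s + 1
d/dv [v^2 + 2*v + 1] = 2*v + 2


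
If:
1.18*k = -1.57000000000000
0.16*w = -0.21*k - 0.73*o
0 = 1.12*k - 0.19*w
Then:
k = -1.33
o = 2.10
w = -7.84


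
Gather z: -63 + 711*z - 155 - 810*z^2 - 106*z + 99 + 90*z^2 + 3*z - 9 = -720*z^2 + 608*z - 128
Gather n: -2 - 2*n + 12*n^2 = 12*n^2 - 2*n - 2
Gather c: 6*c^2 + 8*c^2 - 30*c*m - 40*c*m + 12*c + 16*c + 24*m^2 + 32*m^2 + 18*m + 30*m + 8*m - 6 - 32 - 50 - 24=14*c^2 + c*(28 - 70*m) + 56*m^2 + 56*m - 112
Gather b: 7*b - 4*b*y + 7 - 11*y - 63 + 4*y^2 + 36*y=b*(7 - 4*y) + 4*y^2 + 25*y - 56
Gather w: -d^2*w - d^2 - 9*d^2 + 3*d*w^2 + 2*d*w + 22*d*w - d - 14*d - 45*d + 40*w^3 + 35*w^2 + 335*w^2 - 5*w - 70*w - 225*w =-10*d^2 - 60*d + 40*w^3 + w^2*(3*d + 370) + w*(-d^2 + 24*d - 300)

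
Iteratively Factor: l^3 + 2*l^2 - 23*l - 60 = (l - 5)*(l^2 + 7*l + 12) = (l - 5)*(l + 4)*(l + 3)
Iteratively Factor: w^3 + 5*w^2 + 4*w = (w)*(w^2 + 5*w + 4) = w*(w + 4)*(w + 1)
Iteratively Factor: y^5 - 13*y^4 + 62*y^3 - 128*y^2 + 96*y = (y - 3)*(y^4 - 10*y^3 + 32*y^2 - 32*y) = y*(y - 3)*(y^3 - 10*y^2 + 32*y - 32) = y*(y - 4)*(y - 3)*(y^2 - 6*y + 8) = y*(y - 4)*(y - 3)*(y - 2)*(y - 4)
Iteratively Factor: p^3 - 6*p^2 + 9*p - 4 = (p - 1)*(p^2 - 5*p + 4) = (p - 1)^2*(p - 4)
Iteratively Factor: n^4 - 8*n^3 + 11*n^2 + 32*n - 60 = (n - 5)*(n^3 - 3*n^2 - 4*n + 12) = (n - 5)*(n - 2)*(n^2 - n - 6) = (n - 5)*(n - 2)*(n + 2)*(n - 3)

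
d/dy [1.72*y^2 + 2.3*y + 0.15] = 3.44*y + 2.3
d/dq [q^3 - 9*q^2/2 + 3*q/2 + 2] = 3*q^2 - 9*q + 3/2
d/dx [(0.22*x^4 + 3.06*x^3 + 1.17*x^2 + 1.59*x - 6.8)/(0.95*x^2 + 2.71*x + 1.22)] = (0.418*x^5 + 4.6956*x^4 + 17.6588*x^3 + 12.8598*x^2 + 15.7748*x + 20.3678)/(0.9025*x^4 + 5.149*x^3 + 9.6621*x^2 + 6.6124*x + 1.4884)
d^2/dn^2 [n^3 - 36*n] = 6*n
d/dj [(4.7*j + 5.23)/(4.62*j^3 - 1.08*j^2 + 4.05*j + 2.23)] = (-43.428*j^3 - 67.4118*j^2 + 11.2968*j - 10.7005)/(21.3444*j^6 - 9.9792*j^5 + 38.5884*j^4 + 11.8572*j^3 + 11.5857*j^2 + 18.063*j + 4.9729)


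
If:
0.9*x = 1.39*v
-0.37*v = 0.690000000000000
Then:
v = -1.86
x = -2.88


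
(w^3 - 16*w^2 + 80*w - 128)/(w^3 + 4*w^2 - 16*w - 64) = (w^2 - 12*w + 32)/(w^2 + 8*w + 16)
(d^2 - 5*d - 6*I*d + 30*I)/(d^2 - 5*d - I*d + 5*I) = (d - 6*I)/(d - I)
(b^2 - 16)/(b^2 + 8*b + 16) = (b - 4)/(b + 4)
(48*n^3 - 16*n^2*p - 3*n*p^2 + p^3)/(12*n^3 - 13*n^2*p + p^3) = (-4*n + p)/(-n + p)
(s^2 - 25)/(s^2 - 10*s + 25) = (s + 5)/(s - 5)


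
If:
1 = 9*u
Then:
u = 1/9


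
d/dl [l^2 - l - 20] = 2*l - 1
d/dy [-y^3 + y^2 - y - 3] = -3*y^2 + 2*y - 1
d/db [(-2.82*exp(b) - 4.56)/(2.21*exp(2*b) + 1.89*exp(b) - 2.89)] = (6.2322*exp(2*b) + 20.1552*exp(b) + 16.7682)*exp(b)/(4.8841*exp(4*b) + 8.3538*exp(3*b) - 9.2017*exp(2*b) - 10.9242*exp(b) + 8.3521)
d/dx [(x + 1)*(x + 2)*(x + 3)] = 3*x^2 + 12*x + 11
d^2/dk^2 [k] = 0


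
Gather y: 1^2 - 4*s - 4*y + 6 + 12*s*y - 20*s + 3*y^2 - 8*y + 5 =-24*s + 3*y^2 + y*(12*s - 12) + 12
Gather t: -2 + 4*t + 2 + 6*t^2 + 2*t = 6*t^2 + 6*t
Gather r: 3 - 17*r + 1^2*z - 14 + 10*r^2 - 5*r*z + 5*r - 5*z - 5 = 10*r^2 + r*(-5*z - 12) - 4*z - 16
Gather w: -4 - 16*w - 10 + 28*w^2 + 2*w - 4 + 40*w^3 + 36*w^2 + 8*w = 40*w^3 + 64*w^2 - 6*w - 18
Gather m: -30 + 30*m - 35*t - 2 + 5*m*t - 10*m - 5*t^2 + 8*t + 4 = m*(5*t + 20) - 5*t^2 - 27*t - 28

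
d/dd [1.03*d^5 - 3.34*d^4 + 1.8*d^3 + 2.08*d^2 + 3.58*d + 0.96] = 5.15*d^4 - 13.36*d^3 + 5.4*d^2 + 4.16*d + 3.58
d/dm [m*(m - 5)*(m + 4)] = 3*m^2 - 2*m - 20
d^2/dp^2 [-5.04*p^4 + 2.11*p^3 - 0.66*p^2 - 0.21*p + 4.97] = -60.48*p^2 + 12.66*p - 1.32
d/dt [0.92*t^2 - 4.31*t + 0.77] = 1.84*t - 4.31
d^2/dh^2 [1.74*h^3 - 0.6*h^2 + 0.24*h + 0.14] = 10.44*h - 1.2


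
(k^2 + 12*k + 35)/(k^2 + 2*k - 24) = (k^2 + 12*k + 35)/(k^2 + 2*k - 24)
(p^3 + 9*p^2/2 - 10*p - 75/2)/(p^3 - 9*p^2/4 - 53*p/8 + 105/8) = 4*(p + 5)/(4*p - 7)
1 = 1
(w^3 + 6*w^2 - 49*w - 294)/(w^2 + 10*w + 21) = (w^2 - w - 42)/(w + 3)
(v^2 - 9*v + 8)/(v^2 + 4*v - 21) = (v^2 - 9*v + 8)/(v^2 + 4*v - 21)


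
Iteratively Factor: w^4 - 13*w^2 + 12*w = (w - 3)*(w^3 + 3*w^2 - 4*w) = (w - 3)*(w + 4)*(w^2 - w) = (w - 3)*(w - 1)*(w + 4)*(w)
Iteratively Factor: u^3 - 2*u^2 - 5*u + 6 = (u - 3)*(u^2 + u - 2) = (u - 3)*(u - 1)*(u + 2)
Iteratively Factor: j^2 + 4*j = (j)*(j + 4)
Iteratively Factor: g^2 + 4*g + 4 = (g + 2)*(g + 2)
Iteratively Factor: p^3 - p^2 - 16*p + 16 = (p + 4)*(p^2 - 5*p + 4) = (p - 4)*(p + 4)*(p - 1)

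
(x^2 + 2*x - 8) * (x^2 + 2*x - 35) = x^4 + 4*x^3 - 39*x^2 - 86*x + 280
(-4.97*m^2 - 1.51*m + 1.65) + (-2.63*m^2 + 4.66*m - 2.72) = -7.6*m^2 + 3.15*m - 1.07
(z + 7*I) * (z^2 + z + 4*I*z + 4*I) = z^3 + z^2 + 11*I*z^2 - 28*z + 11*I*z - 28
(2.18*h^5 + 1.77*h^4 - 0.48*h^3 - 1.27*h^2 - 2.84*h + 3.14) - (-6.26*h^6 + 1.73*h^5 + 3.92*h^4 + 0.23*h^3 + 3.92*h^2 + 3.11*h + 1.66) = 6.26*h^6 + 0.45*h^5 - 2.15*h^4 - 0.71*h^3 - 5.19*h^2 - 5.95*h + 1.48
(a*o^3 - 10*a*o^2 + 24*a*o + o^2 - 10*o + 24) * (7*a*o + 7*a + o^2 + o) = 7*a^2*o^4 - 63*a^2*o^3 + 98*a^2*o^2 + 168*a^2*o + a*o^5 - 9*a*o^4 + 21*a*o^3 - 39*a*o^2 + 98*a*o + 168*a + o^4 - 9*o^3 + 14*o^2 + 24*o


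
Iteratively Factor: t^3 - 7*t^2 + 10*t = (t - 2)*(t^2 - 5*t) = t*(t - 2)*(t - 5)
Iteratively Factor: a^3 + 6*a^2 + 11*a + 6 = (a + 2)*(a^2 + 4*a + 3) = (a + 2)*(a + 3)*(a + 1)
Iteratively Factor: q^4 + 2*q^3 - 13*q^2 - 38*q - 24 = (q + 3)*(q^3 - q^2 - 10*q - 8) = (q + 1)*(q + 3)*(q^2 - 2*q - 8) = (q - 4)*(q + 1)*(q + 3)*(q + 2)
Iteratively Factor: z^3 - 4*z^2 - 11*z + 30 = (z + 3)*(z^2 - 7*z + 10) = (z - 2)*(z + 3)*(z - 5)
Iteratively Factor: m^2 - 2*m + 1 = (m - 1)*(m - 1)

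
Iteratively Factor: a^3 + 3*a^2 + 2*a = (a)*(a^2 + 3*a + 2) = a*(a + 1)*(a + 2)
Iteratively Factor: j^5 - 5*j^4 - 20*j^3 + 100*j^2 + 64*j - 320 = (j - 5)*(j^4 - 20*j^2 + 64) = (j - 5)*(j - 4)*(j^3 + 4*j^2 - 4*j - 16) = (j - 5)*(j - 4)*(j + 4)*(j^2 - 4) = (j - 5)*(j - 4)*(j - 2)*(j + 4)*(j + 2)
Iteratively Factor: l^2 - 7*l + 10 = (l - 5)*(l - 2)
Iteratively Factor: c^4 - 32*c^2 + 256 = (c + 4)*(c^3 - 4*c^2 - 16*c + 64) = (c - 4)*(c + 4)*(c^2 - 16) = (c - 4)^2*(c + 4)*(c + 4)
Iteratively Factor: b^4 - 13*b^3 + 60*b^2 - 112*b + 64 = (b - 4)*(b^3 - 9*b^2 + 24*b - 16) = (b - 4)^2*(b^2 - 5*b + 4) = (b - 4)^2*(b - 1)*(b - 4)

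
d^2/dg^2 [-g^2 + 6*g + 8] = -2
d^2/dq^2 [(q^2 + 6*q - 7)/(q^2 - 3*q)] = 6*(3*q^3 - 7*q^2 + 21*q - 21)/(q^3*(q^3 - 9*q^2 + 27*q - 27))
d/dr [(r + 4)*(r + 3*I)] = 2*r + 4 + 3*I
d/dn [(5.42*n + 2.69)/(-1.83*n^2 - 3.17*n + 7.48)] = (9.9186*n^2 + 9.8454*n + 49.0689)/(3.3489*n^4 + 11.6022*n^3 - 17.3279*n^2 - 47.4232*n + 55.9504)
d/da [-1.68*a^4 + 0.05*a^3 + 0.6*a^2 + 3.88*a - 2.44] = -6.72*a^3 + 0.15*a^2 + 1.2*a + 3.88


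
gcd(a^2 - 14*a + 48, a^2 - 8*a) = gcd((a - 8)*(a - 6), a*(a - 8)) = a - 8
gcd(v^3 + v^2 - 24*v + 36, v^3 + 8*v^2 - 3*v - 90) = v^2 + 3*v - 18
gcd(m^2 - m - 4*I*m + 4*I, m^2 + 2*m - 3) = m - 1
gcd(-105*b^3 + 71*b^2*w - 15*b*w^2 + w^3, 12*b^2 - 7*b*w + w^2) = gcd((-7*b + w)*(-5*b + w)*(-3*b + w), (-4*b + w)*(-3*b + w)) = -3*b + w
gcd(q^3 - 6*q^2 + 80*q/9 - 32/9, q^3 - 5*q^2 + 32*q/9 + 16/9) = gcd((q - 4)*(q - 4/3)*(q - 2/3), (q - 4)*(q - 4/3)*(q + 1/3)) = q^2 - 16*q/3 + 16/3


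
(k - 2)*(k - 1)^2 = k^3 - 4*k^2 + 5*k - 2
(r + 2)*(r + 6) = r^2 + 8*r + 12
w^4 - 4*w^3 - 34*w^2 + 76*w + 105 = (w - 7)*(w - 3)*(w + 1)*(w + 5)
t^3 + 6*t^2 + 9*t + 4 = (t + 1)^2*(t + 4)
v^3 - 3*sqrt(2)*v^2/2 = v^2*(v - 3*sqrt(2)/2)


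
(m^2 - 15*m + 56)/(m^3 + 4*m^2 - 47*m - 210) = (m - 8)/(m^2 + 11*m + 30)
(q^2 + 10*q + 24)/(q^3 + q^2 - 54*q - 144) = (q + 4)/(q^2 - 5*q - 24)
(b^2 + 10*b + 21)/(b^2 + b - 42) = (b + 3)/(b - 6)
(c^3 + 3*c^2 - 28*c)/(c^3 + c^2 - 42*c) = (c - 4)/(c - 6)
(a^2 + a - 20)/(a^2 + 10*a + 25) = (a - 4)/(a + 5)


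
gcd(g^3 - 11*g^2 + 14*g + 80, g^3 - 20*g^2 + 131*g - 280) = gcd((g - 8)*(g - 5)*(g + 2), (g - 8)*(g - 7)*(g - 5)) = g^2 - 13*g + 40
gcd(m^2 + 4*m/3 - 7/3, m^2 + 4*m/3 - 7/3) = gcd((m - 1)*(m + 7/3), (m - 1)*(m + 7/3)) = m^2 + 4*m/3 - 7/3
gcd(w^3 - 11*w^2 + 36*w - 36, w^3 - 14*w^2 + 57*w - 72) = w - 3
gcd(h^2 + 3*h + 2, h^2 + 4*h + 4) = h + 2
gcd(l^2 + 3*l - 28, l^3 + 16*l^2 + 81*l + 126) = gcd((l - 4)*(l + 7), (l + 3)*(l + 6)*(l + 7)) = l + 7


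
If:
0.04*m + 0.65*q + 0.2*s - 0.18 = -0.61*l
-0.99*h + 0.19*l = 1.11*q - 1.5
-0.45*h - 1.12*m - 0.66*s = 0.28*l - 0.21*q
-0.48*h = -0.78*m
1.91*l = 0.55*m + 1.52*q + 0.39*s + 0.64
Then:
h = 1.13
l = 0.46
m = 0.70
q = 0.42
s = -2.01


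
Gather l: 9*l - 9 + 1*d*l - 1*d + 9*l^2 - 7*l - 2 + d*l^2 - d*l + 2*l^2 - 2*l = -d + l^2*(d + 11) - 11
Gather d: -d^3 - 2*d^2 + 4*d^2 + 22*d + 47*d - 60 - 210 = -d^3 + 2*d^2 + 69*d - 270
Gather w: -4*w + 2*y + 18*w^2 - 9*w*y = 18*w^2 + w*(-9*y - 4) + 2*y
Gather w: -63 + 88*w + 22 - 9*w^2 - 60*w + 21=-9*w^2 + 28*w - 20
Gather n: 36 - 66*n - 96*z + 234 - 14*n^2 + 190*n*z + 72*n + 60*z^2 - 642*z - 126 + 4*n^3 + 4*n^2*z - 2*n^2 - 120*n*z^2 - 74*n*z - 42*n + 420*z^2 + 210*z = 4*n^3 + n^2*(4*z - 16) + n*(-120*z^2 + 116*z - 36) + 480*z^2 - 528*z + 144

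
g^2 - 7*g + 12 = (g - 4)*(g - 3)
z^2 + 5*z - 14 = (z - 2)*(z + 7)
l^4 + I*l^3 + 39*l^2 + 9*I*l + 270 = (l - 5*I)*(l - 3*I)*(l + 3*I)*(l + 6*I)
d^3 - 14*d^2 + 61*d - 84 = (d - 7)*(d - 4)*(d - 3)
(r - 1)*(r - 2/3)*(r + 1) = r^3 - 2*r^2/3 - r + 2/3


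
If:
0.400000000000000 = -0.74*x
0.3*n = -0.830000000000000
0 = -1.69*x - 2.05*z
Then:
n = -2.77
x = -0.54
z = 0.45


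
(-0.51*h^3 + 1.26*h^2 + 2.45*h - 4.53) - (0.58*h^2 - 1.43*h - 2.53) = -0.51*h^3 + 0.68*h^2 + 3.88*h - 2.0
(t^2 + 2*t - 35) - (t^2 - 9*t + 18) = 11*t - 53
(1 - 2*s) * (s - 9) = -2*s^2 + 19*s - 9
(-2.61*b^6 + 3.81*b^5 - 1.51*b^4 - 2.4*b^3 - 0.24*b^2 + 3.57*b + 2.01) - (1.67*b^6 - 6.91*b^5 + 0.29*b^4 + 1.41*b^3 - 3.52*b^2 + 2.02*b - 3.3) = -4.28*b^6 + 10.72*b^5 - 1.8*b^4 - 3.81*b^3 + 3.28*b^2 + 1.55*b + 5.31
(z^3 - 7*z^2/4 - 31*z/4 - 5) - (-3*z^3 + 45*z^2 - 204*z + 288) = 4*z^3 - 187*z^2/4 + 785*z/4 - 293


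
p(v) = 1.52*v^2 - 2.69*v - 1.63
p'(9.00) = 24.67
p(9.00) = 97.28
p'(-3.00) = -11.81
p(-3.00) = 20.12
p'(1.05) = 0.50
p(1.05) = -2.78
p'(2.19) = 3.97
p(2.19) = -0.23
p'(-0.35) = -3.75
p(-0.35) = -0.50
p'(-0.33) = -3.69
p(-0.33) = -0.58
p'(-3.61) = -13.66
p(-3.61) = 27.89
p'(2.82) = 5.88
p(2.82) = 2.87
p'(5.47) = 13.94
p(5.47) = 29.14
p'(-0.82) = -5.18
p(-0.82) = 1.60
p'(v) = 3.04*v - 2.69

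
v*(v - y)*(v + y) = v^3 - v*y^2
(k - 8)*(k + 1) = k^2 - 7*k - 8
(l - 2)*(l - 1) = l^2 - 3*l + 2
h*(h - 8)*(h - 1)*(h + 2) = h^4 - 7*h^3 - 10*h^2 + 16*h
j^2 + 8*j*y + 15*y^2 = (j + 3*y)*(j + 5*y)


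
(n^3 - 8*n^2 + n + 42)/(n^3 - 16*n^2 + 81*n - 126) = (n + 2)/(n - 6)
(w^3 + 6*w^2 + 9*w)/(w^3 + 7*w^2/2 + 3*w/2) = 2*(w + 3)/(2*w + 1)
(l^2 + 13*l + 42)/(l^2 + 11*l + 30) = (l + 7)/(l + 5)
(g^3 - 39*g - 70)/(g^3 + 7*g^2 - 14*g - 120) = (g^2 - 5*g - 14)/(g^2 + 2*g - 24)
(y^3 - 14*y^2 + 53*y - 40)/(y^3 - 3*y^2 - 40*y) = (y^2 - 6*y + 5)/(y*(y + 5))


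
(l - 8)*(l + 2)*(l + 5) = l^3 - l^2 - 46*l - 80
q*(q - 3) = q^2 - 3*q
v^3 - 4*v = v*(v - 2)*(v + 2)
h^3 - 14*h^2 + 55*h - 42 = (h - 7)*(h - 6)*(h - 1)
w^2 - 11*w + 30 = (w - 6)*(w - 5)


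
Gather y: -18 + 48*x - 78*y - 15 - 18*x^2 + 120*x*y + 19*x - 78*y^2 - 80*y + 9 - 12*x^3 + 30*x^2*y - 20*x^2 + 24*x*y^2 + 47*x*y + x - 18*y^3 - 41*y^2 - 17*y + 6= -12*x^3 - 38*x^2 + 68*x - 18*y^3 + y^2*(24*x - 119) + y*(30*x^2 + 167*x - 175) - 18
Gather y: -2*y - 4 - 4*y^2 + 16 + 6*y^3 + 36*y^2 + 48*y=6*y^3 + 32*y^2 + 46*y + 12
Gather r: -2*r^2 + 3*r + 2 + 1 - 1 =-2*r^2 + 3*r + 2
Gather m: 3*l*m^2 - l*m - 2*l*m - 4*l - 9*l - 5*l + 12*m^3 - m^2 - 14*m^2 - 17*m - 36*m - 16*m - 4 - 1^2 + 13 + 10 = -18*l + 12*m^3 + m^2*(3*l - 15) + m*(-3*l - 69) + 18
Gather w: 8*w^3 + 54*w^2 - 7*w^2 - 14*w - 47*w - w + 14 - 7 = 8*w^3 + 47*w^2 - 62*w + 7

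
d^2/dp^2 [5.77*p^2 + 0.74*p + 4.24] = 11.5400000000000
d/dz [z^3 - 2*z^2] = z*(3*z - 4)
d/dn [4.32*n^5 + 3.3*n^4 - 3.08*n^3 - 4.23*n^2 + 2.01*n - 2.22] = 21.6*n^4 + 13.2*n^3 - 9.24*n^2 - 8.46*n + 2.01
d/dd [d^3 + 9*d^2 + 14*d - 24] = 3*d^2 + 18*d + 14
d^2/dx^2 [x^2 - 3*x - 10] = 2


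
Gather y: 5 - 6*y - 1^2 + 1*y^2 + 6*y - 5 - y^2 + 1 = 0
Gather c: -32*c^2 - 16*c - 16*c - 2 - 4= -32*c^2 - 32*c - 6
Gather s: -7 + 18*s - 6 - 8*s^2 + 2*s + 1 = -8*s^2 + 20*s - 12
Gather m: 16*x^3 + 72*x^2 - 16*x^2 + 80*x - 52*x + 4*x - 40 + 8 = 16*x^3 + 56*x^2 + 32*x - 32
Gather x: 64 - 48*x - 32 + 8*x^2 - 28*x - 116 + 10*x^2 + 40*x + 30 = 18*x^2 - 36*x - 54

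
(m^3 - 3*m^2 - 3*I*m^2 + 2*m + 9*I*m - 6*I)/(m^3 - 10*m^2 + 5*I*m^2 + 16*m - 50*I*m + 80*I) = (m^2 - m*(1 + 3*I) + 3*I)/(m^2 + m*(-8 + 5*I) - 40*I)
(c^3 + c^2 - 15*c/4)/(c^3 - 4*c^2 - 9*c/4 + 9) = c*(2*c + 5)/(2*c^2 - 5*c - 12)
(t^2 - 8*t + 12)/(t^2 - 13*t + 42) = (t - 2)/(t - 7)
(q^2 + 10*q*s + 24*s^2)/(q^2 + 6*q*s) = (q + 4*s)/q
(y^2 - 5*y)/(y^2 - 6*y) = (y - 5)/(y - 6)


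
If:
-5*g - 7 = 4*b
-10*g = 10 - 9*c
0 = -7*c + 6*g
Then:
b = 119/32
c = -15/4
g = -35/8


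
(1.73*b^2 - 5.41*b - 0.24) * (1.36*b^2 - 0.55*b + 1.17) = 2.3528*b^4 - 8.3091*b^3 + 4.6732*b^2 - 6.1977*b - 0.2808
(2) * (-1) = -2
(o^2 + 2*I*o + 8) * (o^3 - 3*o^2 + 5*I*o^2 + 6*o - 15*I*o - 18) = o^5 - 3*o^4 + 7*I*o^4 + 4*o^3 - 21*I*o^3 - 12*o^2 + 52*I*o^2 + 48*o - 156*I*o - 144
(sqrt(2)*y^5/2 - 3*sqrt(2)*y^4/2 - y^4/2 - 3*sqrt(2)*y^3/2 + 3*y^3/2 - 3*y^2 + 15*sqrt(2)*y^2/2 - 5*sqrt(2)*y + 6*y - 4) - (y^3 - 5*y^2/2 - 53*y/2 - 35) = sqrt(2)*y^5/2 - 3*sqrt(2)*y^4/2 - y^4/2 - 3*sqrt(2)*y^3/2 + y^3/2 - y^2/2 + 15*sqrt(2)*y^2/2 - 5*sqrt(2)*y + 65*y/2 + 31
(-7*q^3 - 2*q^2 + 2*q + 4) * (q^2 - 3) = -7*q^5 - 2*q^4 + 23*q^3 + 10*q^2 - 6*q - 12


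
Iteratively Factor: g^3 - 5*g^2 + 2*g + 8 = (g + 1)*(g^2 - 6*g + 8) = (g - 2)*(g + 1)*(g - 4)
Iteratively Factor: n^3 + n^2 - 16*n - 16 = (n - 4)*(n^2 + 5*n + 4) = (n - 4)*(n + 1)*(n + 4)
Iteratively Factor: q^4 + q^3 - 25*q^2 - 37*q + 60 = (q - 1)*(q^3 + 2*q^2 - 23*q - 60) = (q - 5)*(q - 1)*(q^2 + 7*q + 12) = (q - 5)*(q - 1)*(q + 4)*(q + 3)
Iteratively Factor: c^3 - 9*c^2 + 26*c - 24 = (c - 4)*(c^2 - 5*c + 6) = (c - 4)*(c - 2)*(c - 3)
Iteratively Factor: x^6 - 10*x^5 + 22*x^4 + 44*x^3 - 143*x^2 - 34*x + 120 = (x - 1)*(x^5 - 9*x^4 + 13*x^3 + 57*x^2 - 86*x - 120) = (x - 4)*(x - 1)*(x^4 - 5*x^3 - 7*x^2 + 29*x + 30) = (x - 4)*(x - 1)*(x + 2)*(x^3 - 7*x^2 + 7*x + 15) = (x - 5)*(x - 4)*(x - 1)*(x + 2)*(x^2 - 2*x - 3) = (x - 5)*(x - 4)*(x - 3)*(x - 1)*(x + 2)*(x + 1)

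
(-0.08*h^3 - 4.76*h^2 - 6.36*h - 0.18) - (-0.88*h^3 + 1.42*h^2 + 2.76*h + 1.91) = 0.8*h^3 - 6.18*h^2 - 9.12*h - 2.09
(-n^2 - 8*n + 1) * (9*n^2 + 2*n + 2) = -9*n^4 - 74*n^3 - 9*n^2 - 14*n + 2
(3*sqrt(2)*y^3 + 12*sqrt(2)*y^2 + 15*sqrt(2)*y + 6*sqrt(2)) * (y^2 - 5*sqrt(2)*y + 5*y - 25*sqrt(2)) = 3*sqrt(2)*y^5 - 30*y^4 + 27*sqrt(2)*y^4 - 270*y^3 + 75*sqrt(2)*y^3 - 750*y^2 + 81*sqrt(2)*y^2 - 810*y + 30*sqrt(2)*y - 300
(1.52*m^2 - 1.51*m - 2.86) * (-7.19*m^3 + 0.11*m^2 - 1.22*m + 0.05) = -10.9288*m^5 + 11.0241*m^4 + 18.5429*m^3 + 1.6036*m^2 + 3.4137*m - 0.143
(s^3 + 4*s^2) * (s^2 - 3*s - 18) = s^5 + s^4 - 30*s^3 - 72*s^2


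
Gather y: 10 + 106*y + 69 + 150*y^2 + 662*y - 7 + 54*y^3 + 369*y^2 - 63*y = 54*y^3 + 519*y^2 + 705*y + 72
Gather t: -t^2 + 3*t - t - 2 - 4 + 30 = -t^2 + 2*t + 24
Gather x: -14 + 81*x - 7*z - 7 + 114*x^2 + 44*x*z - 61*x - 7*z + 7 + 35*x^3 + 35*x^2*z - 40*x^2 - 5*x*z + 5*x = 35*x^3 + x^2*(35*z + 74) + x*(39*z + 25) - 14*z - 14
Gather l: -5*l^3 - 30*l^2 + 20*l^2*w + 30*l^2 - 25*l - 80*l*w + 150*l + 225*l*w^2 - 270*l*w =-5*l^3 + 20*l^2*w + l*(225*w^2 - 350*w + 125)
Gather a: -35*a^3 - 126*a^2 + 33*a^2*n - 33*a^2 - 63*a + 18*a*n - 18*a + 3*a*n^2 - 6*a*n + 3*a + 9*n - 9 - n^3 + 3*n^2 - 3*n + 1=-35*a^3 + a^2*(33*n - 159) + a*(3*n^2 + 12*n - 78) - n^3 + 3*n^2 + 6*n - 8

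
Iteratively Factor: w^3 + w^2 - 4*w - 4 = (w + 1)*(w^2 - 4) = (w + 1)*(w + 2)*(w - 2)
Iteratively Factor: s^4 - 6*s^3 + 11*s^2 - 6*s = (s - 1)*(s^3 - 5*s^2 + 6*s) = (s - 2)*(s - 1)*(s^2 - 3*s) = (s - 3)*(s - 2)*(s - 1)*(s)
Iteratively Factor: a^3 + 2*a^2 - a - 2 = (a - 1)*(a^2 + 3*a + 2) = (a - 1)*(a + 1)*(a + 2)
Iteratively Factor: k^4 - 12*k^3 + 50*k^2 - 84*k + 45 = (k - 3)*(k^3 - 9*k^2 + 23*k - 15) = (k - 3)*(k - 1)*(k^2 - 8*k + 15) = (k - 3)^2*(k - 1)*(k - 5)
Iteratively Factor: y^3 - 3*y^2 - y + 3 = (y - 3)*(y^2 - 1) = (y - 3)*(y + 1)*(y - 1)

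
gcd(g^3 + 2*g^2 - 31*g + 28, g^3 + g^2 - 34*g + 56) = g^2 + 3*g - 28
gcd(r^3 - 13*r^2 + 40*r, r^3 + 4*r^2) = r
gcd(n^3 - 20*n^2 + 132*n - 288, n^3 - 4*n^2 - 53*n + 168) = n - 8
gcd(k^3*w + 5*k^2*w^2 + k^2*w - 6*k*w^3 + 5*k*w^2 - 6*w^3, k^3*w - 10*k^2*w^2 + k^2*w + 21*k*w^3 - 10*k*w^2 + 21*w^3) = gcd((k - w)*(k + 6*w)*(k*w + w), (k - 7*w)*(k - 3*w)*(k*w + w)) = k*w + w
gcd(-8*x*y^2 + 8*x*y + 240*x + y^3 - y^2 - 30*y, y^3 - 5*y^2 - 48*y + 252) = y - 6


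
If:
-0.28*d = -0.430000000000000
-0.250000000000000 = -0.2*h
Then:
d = 1.54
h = 1.25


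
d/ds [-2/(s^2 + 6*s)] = 4*(s + 3)/(s^2*(s + 6)^2)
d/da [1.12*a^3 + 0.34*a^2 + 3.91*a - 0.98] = 3.36*a^2 + 0.68*a + 3.91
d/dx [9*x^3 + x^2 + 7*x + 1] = 27*x^2 + 2*x + 7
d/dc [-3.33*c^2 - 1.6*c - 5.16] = -6.66*c - 1.6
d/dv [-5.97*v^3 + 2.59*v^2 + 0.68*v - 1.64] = -17.91*v^2 + 5.18*v + 0.68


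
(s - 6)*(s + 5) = s^2 - s - 30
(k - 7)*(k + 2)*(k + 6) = k^3 + k^2 - 44*k - 84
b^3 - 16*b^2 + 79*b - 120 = (b - 8)*(b - 5)*(b - 3)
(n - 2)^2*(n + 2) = n^3 - 2*n^2 - 4*n + 8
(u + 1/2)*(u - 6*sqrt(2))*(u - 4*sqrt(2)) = u^3 - 10*sqrt(2)*u^2 + u^2/2 - 5*sqrt(2)*u + 48*u + 24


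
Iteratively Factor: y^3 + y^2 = (y + 1)*(y^2) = y*(y + 1)*(y)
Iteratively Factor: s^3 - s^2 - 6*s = (s - 3)*(s^2 + 2*s) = s*(s - 3)*(s + 2)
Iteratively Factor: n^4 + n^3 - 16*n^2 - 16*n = (n + 4)*(n^3 - 3*n^2 - 4*n) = n*(n + 4)*(n^2 - 3*n - 4) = n*(n + 1)*(n + 4)*(n - 4)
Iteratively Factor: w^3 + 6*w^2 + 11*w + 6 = (w + 1)*(w^2 + 5*w + 6) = (w + 1)*(w + 2)*(w + 3)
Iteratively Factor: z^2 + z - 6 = (z + 3)*(z - 2)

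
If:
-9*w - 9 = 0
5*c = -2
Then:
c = -2/5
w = -1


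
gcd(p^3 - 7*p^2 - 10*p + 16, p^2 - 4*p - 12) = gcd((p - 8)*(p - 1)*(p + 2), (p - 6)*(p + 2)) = p + 2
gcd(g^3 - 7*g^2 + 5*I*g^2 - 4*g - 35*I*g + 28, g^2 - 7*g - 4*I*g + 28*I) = g - 7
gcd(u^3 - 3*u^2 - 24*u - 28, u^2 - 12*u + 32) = 1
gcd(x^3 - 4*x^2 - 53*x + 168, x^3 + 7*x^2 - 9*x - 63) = x^2 + 4*x - 21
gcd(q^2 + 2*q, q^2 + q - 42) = 1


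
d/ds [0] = 0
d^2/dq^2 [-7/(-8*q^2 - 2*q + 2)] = 7*(-16*q^2 - 4*q + (8*q + 1)^2 + 4)/(4*q^2 + q - 1)^3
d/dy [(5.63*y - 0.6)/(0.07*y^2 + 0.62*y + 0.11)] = (-0.3941*y^2 + 0.0840000000000001*y + 0.9913)/(0.0049*y^4 + 0.0868*y^3 + 0.3998*y^2 + 0.1364*y + 0.0121)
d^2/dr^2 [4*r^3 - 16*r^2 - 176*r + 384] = 24*r - 32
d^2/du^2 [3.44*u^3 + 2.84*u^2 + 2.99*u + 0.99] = 20.64*u + 5.68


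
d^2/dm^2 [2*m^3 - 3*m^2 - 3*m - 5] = 12*m - 6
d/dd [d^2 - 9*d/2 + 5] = 2*d - 9/2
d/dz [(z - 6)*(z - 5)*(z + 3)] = 3*z^2 - 16*z - 3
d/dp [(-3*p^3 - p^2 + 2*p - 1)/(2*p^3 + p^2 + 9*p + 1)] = (-p^4 - 62*p^3 - 14*p^2 + 11)/(4*p^6 + 4*p^5 + 37*p^4 + 22*p^3 + 83*p^2 + 18*p + 1)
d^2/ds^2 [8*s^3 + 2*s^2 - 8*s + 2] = 48*s + 4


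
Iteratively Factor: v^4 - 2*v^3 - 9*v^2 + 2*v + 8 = (v - 4)*(v^3 + 2*v^2 - v - 2) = (v - 4)*(v + 2)*(v^2 - 1) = (v - 4)*(v - 1)*(v + 2)*(v + 1)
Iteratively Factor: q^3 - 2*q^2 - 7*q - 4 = (q + 1)*(q^2 - 3*q - 4) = (q - 4)*(q + 1)*(q + 1)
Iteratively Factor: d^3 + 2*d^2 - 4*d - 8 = (d - 2)*(d^2 + 4*d + 4) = (d - 2)*(d + 2)*(d + 2)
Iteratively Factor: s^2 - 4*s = (s)*(s - 4)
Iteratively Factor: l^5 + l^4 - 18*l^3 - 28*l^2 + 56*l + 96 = (l + 2)*(l^4 - l^3 - 16*l^2 + 4*l + 48) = (l - 2)*(l + 2)*(l^3 + l^2 - 14*l - 24) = (l - 2)*(l + 2)^2*(l^2 - l - 12) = (l - 4)*(l - 2)*(l + 2)^2*(l + 3)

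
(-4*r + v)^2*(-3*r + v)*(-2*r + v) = 96*r^4 - 128*r^3*v + 62*r^2*v^2 - 13*r*v^3 + v^4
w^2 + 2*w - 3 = (w - 1)*(w + 3)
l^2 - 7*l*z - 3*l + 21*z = (l - 3)*(l - 7*z)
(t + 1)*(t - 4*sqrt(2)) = t^2 - 4*sqrt(2)*t + t - 4*sqrt(2)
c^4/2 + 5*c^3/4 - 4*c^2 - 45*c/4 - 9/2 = (c/2 + 1)*(c - 3)*(c + 1/2)*(c + 3)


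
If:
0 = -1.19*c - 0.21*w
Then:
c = -0.176470588235294*w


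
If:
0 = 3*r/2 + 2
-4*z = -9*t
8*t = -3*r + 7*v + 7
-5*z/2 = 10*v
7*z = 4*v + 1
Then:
No Solution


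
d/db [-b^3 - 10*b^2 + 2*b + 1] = -3*b^2 - 20*b + 2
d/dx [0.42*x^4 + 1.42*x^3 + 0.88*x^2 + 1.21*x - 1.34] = 1.68*x^3 + 4.26*x^2 + 1.76*x + 1.21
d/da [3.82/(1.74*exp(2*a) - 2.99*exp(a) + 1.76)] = (11.4218 - 13.2936*exp(a))*exp(a)/(1.74*exp(2*a) - 2.99*exp(a) + 1.76)^2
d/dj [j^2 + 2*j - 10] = 2*j + 2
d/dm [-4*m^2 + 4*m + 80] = 4 - 8*m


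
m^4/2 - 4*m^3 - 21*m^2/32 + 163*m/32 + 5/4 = (m/2 + 1/2)*(m - 8)*(m - 5/4)*(m + 1/4)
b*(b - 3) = b^2 - 3*b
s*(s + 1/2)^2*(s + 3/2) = s^4 + 5*s^3/2 + 7*s^2/4 + 3*s/8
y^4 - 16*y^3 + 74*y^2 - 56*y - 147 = (y - 7)^2*(y - 3)*(y + 1)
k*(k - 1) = k^2 - k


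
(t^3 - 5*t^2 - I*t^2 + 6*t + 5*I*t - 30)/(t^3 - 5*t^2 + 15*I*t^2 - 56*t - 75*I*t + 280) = (t^2 - I*t + 6)/(t^2 + 15*I*t - 56)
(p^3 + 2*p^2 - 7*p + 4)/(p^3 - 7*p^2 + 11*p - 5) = (p + 4)/(p - 5)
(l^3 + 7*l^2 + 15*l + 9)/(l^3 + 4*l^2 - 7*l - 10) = (l^2 + 6*l + 9)/(l^2 + 3*l - 10)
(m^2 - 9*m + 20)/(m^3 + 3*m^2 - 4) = (m^2 - 9*m + 20)/(m^3 + 3*m^2 - 4)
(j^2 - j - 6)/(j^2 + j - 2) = (j - 3)/(j - 1)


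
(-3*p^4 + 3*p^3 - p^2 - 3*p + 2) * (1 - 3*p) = 9*p^5 - 12*p^4 + 6*p^3 + 8*p^2 - 9*p + 2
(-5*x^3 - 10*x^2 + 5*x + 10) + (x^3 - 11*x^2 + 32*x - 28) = -4*x^3 - 21*x^2 + 37*x - 18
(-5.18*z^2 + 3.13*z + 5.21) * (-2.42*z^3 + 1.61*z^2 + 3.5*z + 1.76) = 12.5356*z^5 - 15.9144*z^4 - 25.6989*z^3 + 10.2263*z^2 + 23.7438*z + 9.1696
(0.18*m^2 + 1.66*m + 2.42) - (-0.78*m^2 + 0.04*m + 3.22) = 0.96*m^2 + 1.62*m - 0.8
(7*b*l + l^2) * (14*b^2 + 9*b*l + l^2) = 98*b^3*l + 77*b^2*l^2 + 16*b*l^3 + l^4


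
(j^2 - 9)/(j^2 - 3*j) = (j + 3)/j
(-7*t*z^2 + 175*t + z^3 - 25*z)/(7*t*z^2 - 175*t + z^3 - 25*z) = (-7*t + z)/(7*t + z)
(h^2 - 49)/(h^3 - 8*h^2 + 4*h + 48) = (h^2 - 49)/(h^3 - 8*h^2 + 4*h + 48)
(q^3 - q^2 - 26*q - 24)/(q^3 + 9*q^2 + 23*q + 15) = (q^2 - 2*q - 24)/(q^2 + 8*q + 15)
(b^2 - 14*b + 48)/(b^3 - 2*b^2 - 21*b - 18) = (b - 8)/(b^2 + 4*b + 3)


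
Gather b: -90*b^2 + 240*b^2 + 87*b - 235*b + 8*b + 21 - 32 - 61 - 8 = 150*b^2 - 140*b - 80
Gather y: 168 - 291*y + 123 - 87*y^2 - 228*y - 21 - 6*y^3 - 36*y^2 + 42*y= -6*y^3 - 123*y^2 - 477*y + 270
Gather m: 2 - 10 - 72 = -80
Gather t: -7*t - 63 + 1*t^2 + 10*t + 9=t^2 + 3*t - 54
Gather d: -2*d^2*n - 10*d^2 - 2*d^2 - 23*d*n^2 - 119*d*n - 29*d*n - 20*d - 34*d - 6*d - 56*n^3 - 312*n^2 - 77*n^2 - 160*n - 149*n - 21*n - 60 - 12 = d^2*(-2*n - 12) + d*(-23*n^2 - 148*n - 60) - 56*n^3 - 389*n^2 - 330*n - 72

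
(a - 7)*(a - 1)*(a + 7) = a^3 - a^2 - 49*a + 49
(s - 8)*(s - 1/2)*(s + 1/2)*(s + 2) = s^4 - 6*s^3 - 65*s^2/4 + 3*s/2 + 4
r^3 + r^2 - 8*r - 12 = (r - 3)*(r + 2)^2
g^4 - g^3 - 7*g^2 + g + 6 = (g - 3)*(g - 1)*(g + 1)*(g + 2)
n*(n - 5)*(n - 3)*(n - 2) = n^4 - 10*n^3 + 31*n^2 - 30*n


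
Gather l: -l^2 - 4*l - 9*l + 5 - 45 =-l^2 - 13*l - 40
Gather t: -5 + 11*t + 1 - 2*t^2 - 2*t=-2*t^2 + 9*t - 4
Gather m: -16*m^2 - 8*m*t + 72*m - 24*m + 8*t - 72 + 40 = -16*m^2 + m*(48 - 8*t) + 8*t - 32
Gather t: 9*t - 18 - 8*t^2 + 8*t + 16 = -8*t^2 + 17*t - 2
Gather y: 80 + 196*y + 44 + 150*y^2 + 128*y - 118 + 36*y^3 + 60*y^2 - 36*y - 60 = 36*y^3 + 210*y^2 + 288*y - 54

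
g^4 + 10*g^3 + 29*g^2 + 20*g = g*(g + 1)*(g + 4)*(g + 5)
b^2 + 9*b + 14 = (b + 2)*(b + 7)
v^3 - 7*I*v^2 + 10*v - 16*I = (v - 8*I)*(v - I)*(v + 2*I)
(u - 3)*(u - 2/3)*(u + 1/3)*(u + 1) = u^4 - 7*u^3/3 - 23*u^2/9 + 13*u/9 + 2/3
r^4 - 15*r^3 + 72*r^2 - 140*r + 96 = (r - 8)*(r - 3)*(r - 2)^2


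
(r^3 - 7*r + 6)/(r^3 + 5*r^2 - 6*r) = (r^2 + r - 6)/(r*(r + 6))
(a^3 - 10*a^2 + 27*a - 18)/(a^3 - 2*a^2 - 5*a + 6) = (a - 6)/(a + 2)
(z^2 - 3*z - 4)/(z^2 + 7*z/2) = 2*(z^2 - 3*z - 4)/(z*(2*z + 7))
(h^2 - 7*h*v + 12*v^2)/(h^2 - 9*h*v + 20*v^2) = (-h + 3*v)/(-h + 5*v)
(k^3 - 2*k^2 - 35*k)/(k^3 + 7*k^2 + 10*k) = (k - 7)/(k + 2)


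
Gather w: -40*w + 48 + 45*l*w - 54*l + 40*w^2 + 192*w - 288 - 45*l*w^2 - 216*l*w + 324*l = 270*l + w^2*(40 - 45*l) + w*(152 - 171*l) - 240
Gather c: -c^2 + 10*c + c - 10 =-c^2 + 11*c - 10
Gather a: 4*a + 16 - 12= 4*a + 4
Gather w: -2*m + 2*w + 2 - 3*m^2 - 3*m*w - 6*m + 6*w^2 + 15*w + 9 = -3*m^2 - 8*m + 6*w^2 + w*(17 - 3*m) + 11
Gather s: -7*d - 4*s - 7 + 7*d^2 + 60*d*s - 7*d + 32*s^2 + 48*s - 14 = 7*d^2 - 14*d + 32*s^2 + s*(60*d + 44) - 21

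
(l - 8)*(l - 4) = l^2 - 12*l + 32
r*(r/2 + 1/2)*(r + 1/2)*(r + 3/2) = r^4/2 + 3*r^3/2 + 11*r^2/8 + 3*r/8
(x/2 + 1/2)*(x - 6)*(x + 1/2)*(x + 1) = x^4/2 - 7*x^3/4 - 13*x^2/2 - 23*x/4 - 3/2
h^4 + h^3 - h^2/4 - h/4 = h*(h - 1/2)*(h + 1/2)*(h + 1)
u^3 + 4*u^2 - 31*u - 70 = (u - 5)*(u + 2)*(u + 7)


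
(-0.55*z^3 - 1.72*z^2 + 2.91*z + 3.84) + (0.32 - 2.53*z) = -0.55*z^3 - 1.72*z^2 + 0.38*z + 4.16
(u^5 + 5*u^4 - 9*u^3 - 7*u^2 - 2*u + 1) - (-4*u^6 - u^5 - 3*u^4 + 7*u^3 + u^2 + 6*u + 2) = 4*u^6 + 2*u^5 + 8*u^4 - 16*u^3 - 8*u^2 - 8*u - 1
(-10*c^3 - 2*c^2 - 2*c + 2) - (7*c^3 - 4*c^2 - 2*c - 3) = -17*c^3 + 2*c^2 + 5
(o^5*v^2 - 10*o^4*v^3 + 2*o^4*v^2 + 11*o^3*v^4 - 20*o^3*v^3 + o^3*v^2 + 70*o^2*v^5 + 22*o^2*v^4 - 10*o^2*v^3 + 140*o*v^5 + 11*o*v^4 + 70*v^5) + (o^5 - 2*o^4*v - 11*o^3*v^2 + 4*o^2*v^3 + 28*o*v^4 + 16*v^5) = o^5*v^2 + o^5 - 10*o^4*v^3 + 2*o^4*v^2 - 2*o^4*v + 11*o^3*v^4 - 20*o^3*v^3 - 10*o^3*v^2 + 70*o^2*v^5 + 22*o^2*v^4 - 6*o^2*v^3 + 140*o*v^5 + 39*o*v^4 + 86*v^5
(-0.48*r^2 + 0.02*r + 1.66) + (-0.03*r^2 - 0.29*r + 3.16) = -0.51*r^2 - 0.27*r + 4.82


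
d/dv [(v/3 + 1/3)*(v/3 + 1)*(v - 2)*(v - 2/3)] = 4*v^3/9 + 4*v^2/9 - 38*v/27 - 8/27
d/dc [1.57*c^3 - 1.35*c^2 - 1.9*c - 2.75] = 4.71*c^2 - 2.7*c - 1.9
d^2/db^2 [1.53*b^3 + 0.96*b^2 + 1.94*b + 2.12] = 9.18*b + 1.92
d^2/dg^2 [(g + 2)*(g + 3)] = 2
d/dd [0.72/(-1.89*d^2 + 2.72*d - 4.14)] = (2.7216*d - 1.9584)/(1.89*d^2 - 2.72*d + 4.14)^2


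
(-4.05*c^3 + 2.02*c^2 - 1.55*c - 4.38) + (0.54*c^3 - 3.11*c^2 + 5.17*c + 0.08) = -3.51*c^3 - 1.09*c^2 + 3.62*c - 4.3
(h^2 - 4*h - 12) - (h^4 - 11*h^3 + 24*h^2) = -h^4 + 11*h^3 - 23*h^2 - 4*h - 12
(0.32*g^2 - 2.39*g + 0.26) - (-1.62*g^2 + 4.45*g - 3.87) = 1.94*g^2 - 6.84*g + 4.13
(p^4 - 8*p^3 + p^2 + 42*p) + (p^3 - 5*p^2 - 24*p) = p^4 - 7*p^3 - 4*p^2 + 18*p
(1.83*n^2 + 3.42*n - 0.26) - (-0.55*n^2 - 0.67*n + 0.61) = 2.38*n^2 + 4.09*n - 0.87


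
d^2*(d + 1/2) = d^3 + d^2/2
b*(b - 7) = b^2 - 7*b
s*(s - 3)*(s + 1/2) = s^3 - 5*s^2/2 - 3*s/2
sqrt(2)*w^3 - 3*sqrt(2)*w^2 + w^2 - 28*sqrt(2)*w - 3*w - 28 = (w - 7)*(w + 4)*(sqrt(2)*w + 1)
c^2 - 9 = (c - 3)*(c + 3)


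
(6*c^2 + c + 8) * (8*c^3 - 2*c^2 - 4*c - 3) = 48*c^5 - 4*c^4 + 38*c^3 - 38*c^2 - 35*c - 24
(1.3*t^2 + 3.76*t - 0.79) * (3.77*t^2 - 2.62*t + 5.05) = 4.901*t^4 + 10.7692*t^3 - 6.2645*t^2 + 21.0578*t - 3.9895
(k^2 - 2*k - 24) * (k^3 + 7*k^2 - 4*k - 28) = k^5 + 5*k^4 - 42*k^3 - 188*k^2 + 152*k + 672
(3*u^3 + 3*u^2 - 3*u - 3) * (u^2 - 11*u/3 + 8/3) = 3*u^5 - 8*u^4 - 6*u^3 + 16*u^2 + 3*u - 8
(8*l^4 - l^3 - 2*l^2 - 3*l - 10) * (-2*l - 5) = -16*l^5 - 38*l^4 + 9*l^3 + 16*l^2 + 35*l + 50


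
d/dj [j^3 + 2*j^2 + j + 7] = 3*j^2 + 4*j + 1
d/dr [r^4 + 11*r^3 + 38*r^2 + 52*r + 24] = 4*r^3 + 33*r^2 + 76*r + 52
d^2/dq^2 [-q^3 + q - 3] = -6*q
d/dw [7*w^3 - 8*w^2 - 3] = w*(21*w - 16)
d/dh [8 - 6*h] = -6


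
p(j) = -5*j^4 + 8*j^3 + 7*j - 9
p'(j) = -20*j^3 + 24*j^2 + 7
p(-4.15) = -2092.91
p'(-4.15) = 1849.81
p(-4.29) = -2364.21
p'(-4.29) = 2027.77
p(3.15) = -229.18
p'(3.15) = -379.98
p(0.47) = -5.12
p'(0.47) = 10.23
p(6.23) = -5563.16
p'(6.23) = -3897.58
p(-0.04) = -9.28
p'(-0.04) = 7.04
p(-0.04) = -9.28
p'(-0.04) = 7.04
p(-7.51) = -19354.94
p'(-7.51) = 9831.90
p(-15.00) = -280239.00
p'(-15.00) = 72907.00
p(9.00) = -26919.00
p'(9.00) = -12629.00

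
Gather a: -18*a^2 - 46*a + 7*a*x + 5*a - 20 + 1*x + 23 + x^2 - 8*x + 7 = -18*a^2 + a*(7*x - 41) + x^2 - 7*x + 10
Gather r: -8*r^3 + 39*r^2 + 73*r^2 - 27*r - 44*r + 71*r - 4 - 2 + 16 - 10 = -8*r^3 + 112*r^2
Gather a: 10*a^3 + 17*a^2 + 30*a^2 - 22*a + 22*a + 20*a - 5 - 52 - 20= 10*a^3 + 47*a^2 + 20*a - 77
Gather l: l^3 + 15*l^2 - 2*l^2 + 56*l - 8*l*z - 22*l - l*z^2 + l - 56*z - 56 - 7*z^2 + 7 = l^3 + 13*l^2 + l*(-z^2 - 8*z + 35) - 7*z^2 - 56*z - 49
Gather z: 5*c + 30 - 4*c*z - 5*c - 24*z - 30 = z*(-4*c - 24)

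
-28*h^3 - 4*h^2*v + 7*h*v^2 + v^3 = (-2*h + v)*(2*h + v)*(7*h + v)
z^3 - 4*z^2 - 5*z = z*(z - 5)*(z + 1)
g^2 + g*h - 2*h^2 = (g - h)*(g + 2*h)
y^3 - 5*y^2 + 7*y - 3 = (y - 3)*(y - 1)^2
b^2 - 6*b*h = b*(b - 6*h)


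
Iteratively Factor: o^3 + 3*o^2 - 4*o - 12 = (o + 2)*(o^2 + o - 6) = (o - 2)*(o + 2)*(o + 3)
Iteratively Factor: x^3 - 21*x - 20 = (x + 4)*(x^2 - 4*x - 5) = (x + 1)*(x + 4)*(x - 5)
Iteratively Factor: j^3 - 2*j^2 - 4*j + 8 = (j - 2)*(j^2 - 4) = (j - 2)*(j + 2)*(j - 2)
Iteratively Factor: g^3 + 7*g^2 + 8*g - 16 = (g - 1)*(g^2 + 8*g + 16) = (g - 1)*(g + 4)*(g + 4)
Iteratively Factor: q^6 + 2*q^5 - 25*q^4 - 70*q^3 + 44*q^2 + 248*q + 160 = (q - 2)*(q^5 + 4*q^4 - 17*q^3 - 104*q^2 - 164*q - 80) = (q - 2)*(q + 4)*(q^4 - 17*q^2 - 36*q - 20) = (q - 5)*(q - 2)*(q + 4)*(q^3 + 5*q^2 + 8*q + 4) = (q - 5)*(q - 2)*(q + 1)*(q + 4)*(q^2 + 4*q + 4) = (q - 5)*(q - 2)*(q + 1)*(q + 2)*(q + 4)*(q + 2)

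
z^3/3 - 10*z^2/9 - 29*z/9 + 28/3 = (z/3 + 1)*(z - 4)*(z - 7/3)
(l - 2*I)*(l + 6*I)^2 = l^3 + 10*I*l^2 - 12*l + 72*I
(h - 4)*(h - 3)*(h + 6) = h^3 - h^2 - 30*h + 72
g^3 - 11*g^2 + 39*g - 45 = (g - 5)*(g - 3)^2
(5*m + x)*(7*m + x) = 35*m^2 + 12*m*x + x^2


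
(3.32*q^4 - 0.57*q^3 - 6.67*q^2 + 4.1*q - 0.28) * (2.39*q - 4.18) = 7.9348*q^5 - 15.2399*q^4 - 13.5587*q^3 + 37.6796*q^2 - 17.8072*q + 1.1704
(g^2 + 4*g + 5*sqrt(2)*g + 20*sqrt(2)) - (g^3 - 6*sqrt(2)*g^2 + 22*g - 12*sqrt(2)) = -g^3 + g^2 + 6*sqrt(2)*g^2 - 18*g + 5*sqrt(2)*g + 32*sqrt(2)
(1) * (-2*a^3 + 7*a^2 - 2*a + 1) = -2*a^3 + 7*a^2 - 2*a + 1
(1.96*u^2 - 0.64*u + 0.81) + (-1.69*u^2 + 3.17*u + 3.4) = 0.27*u^2 + 2.53*u + 4.21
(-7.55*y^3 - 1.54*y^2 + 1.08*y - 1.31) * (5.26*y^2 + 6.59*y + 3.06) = -39.713*y^5 - 57.8549*y^4 - 27.5708*y^3 - 4.4858*y^2 - 5.3281*y - 4.0086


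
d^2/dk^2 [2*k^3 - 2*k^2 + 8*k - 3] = 12*k - 4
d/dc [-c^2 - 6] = -2*c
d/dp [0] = 0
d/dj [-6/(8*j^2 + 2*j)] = 3*(8*j + 1)/(j^2*(4*j + 1)^2)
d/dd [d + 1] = 1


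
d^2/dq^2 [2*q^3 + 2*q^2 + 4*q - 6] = 12*q + 4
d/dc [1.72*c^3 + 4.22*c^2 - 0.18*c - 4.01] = 5.16*c^2 + 8.44*c - 0.18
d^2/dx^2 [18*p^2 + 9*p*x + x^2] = 2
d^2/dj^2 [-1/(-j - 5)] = 2/(j + 5)^3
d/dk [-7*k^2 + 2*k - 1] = 2 - 14*k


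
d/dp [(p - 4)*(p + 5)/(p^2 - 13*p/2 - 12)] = 2*(-15*p^2 + 32*p - 284)/(4*p^4 - 52*p^3 + 73*p^2 + 624*p + 576)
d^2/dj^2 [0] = 0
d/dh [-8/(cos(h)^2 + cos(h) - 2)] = -8*(2*cos(h) + 1)*sin(h)/(cos(h)^2 + cos(h) - 2)^2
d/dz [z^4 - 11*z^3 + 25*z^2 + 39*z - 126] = 4*z^3 - 33*z^2 + 50*z + 39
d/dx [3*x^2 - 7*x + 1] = 6*x - 7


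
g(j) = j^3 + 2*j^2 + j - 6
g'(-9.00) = 208.00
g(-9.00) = -582.00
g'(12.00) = 481.00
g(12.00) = 2022.00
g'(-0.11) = 0.60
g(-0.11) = -6.09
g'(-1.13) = 0.31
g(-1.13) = -6.02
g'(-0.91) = -0.16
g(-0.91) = -6.01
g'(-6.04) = 86.28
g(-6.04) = -159.43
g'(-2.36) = 8.27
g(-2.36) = -10.37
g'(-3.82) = 29.50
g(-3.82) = -36.38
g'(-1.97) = 4.76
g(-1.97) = -7.85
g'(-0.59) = -0.32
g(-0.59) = -6.10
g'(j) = 3*j^2 + 4*j + 1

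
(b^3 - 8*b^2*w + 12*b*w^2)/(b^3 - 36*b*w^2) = (b - 2*w)/(b + 6*w)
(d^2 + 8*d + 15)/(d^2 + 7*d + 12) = (d + 5)/(d + 4)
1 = 1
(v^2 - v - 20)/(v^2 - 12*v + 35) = (v + 4)/(v - 7)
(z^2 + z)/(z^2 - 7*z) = (z + 1)/(z - 7)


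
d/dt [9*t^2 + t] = 18*t + 1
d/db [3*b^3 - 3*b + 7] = 9*b^2 - 3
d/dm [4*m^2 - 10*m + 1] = 8*m - 10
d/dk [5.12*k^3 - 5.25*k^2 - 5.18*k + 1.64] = 15.36*k^2 - 10.5*k - 5.18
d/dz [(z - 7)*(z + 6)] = 2*z - 1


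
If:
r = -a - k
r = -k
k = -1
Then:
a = 0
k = -1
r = 1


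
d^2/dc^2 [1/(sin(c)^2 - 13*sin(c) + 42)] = (-4*sin(c)^4 + 39*sin(c)^3 + 5*sin(c)^2 - 624*sin(c) + 254)/(sin(c)^2 - 13*sin(c) + 42)^3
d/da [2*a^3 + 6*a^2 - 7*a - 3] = 6*a^2 + 12*a - 7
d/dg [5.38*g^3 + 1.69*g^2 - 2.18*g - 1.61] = 16.14*g^2 + 3.38*g - 2.18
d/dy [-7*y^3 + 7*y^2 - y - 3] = -21*y^2 + 14*y - 1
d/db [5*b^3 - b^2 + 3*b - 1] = 15*b^2 - 2*b + 3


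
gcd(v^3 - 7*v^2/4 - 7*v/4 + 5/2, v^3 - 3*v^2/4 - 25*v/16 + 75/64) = v + 5/4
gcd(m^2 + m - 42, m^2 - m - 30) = m - 6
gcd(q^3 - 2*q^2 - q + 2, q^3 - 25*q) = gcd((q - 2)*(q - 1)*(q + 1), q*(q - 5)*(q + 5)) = 1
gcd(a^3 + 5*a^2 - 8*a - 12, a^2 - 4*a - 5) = a + 1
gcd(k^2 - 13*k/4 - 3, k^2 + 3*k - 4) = 1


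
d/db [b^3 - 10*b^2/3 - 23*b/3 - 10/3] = 3*b^2 - 20*b/3 - 23/3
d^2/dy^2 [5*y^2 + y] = 10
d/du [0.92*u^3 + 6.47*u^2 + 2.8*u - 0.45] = 2.76*u^2 + 12.94*u + 2.8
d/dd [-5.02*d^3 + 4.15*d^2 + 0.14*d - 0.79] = -15.06*d^2 + 8.3*d + 0.14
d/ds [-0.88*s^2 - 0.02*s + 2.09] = -1.76*s - 0.02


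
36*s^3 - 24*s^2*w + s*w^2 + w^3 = (-3*s + w)*(-2*s + w)*(6*s + w)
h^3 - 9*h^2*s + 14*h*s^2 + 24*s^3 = (h - 6*s)*(h - 4*s)*(h + s)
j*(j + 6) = j^2 + 6*j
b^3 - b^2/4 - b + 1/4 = (b - 1)*(b - 1/4)*(b + 1)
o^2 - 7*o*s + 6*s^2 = (o - 6*s)*(o - s)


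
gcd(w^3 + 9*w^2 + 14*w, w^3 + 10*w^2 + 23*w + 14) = w^2 + 9*w + 14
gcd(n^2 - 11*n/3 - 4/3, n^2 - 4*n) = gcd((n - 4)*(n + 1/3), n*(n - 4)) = n - 4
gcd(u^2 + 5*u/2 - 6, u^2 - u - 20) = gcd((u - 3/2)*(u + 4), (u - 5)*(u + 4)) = u + 4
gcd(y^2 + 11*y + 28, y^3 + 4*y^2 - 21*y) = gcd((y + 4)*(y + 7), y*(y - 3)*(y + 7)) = y + 7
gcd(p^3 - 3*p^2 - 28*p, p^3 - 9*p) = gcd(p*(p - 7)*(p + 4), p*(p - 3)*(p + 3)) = p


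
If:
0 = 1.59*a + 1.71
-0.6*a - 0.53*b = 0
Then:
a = -1.08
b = 1.22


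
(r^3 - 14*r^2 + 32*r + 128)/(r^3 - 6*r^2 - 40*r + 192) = (r^2 - 6*r - 16)/(r^2 + 2*r - 24)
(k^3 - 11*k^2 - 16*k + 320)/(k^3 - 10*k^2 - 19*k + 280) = (k - 8)/(k - 7)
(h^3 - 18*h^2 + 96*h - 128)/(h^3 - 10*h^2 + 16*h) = (h - 8)/h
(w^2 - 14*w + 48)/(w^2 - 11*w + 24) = (w - 6)/(w - 3)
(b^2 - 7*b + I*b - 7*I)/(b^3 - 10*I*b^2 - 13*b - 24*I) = (b - 7)/(b^2 - 11*I*b - 24)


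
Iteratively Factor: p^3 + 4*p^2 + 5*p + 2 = (p + 1)*(p^2 + 3*p + 2) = (p + 1)^2*(p + 2)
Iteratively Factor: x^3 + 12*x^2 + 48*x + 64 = (x + 4)*(x^2 + 8*x + 16) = (x + 4)^2*(x + 4)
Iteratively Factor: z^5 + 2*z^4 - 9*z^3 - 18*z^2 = (z - 3)*(z^4 + 5*z^3 + 6*z^2) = z*(z - 3)*(z^3 + 5*z^2 + 6*z) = z*(z - 3)*(z + 3)*(z^2 + 2*z) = z*(z - 3)*(z + 2)*(z + 3)*(z)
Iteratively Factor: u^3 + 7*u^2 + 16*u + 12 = (u + 2)*(u^2 + 5*u + 6) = (u + 2)*(u + 3)*(u + 2)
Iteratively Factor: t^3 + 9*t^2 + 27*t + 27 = (t + 3)*(t^2 + 6*t + 9) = (t + 3)^2*(t + 3)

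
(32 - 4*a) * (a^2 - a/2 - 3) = -4*a^3 + 34*a^2 - 4*a - 96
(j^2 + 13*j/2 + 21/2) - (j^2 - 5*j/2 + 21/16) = 9*j + 147/16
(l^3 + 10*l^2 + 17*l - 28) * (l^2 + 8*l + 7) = l^5 + 18*l^4 + 104*l^3 + 178*l^2 - 105*l - 196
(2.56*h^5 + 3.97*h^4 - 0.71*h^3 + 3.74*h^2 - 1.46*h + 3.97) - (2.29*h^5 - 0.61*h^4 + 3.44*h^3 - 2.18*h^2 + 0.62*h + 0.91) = 0.27*h^5 + 4.58*h^4 - 4.15*h^3 + 5.92*h^2 - 2.08*h + 3.06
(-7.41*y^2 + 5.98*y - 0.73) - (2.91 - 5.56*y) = -7.41*y^2 + 11.54*y - 3.64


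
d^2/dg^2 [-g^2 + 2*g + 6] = -2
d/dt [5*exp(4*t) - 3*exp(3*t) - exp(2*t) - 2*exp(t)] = (20*exp(3*t) - 9*exp(2*t) - 2*exp(t) - 2)*exp(t)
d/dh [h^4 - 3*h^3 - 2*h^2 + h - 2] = 4*h^3 - 9*h^2 - 4*h + 1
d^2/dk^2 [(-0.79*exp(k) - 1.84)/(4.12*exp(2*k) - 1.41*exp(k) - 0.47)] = (-13.409776*exp(4*k) - 129.520852*exp(3*k) + 22.888248*exp(2*k) - 17.386475*exp(k) + 1.044857)*exp(k)/(69.934528*exp(6*k) - 71.801712*exp(5*k) + 0.639012000000001*exp(4*k) + 13.578723*exp(3*k) - 0.0728969999999993*exp(2*k) - 0.934407*exp(k) - 0.103823)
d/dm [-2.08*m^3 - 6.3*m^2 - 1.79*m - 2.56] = -6.24*m^2 - 12.6*m - 1.79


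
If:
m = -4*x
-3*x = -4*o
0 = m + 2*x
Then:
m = 0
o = 0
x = 0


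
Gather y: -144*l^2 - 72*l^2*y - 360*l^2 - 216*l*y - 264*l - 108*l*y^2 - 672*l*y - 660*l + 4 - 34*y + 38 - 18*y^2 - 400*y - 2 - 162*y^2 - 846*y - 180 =-504*l^2 - 924*l + y^2*(-108*l - 180) + y*(-72*l^2 - 888*l - 1280) - 140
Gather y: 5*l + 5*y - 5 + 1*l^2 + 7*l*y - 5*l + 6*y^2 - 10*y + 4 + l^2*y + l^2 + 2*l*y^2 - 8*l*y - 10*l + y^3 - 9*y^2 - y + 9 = 2*l^2 - 10*l + y^3 + y^2*(2*l - 3) + y*(l^2 - l - 6) + 8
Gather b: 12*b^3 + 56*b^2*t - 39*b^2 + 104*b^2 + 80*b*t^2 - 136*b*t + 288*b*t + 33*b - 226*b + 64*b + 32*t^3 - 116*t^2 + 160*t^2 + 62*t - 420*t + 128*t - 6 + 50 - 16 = 12*b^3 + b^2*(56*t + 65) + b*(80*t^2 + 152*t - 129) + 32*t^3 + 44*t^2 - 230*t + 28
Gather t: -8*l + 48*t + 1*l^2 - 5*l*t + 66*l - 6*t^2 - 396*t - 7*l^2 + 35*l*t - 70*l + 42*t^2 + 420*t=-6*l^2 - 12*l + 36*t^2 + t*(30*l + 72)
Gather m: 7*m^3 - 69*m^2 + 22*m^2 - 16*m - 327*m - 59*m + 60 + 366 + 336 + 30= 7*m^3 - 47*m^2 - 402*m + 792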